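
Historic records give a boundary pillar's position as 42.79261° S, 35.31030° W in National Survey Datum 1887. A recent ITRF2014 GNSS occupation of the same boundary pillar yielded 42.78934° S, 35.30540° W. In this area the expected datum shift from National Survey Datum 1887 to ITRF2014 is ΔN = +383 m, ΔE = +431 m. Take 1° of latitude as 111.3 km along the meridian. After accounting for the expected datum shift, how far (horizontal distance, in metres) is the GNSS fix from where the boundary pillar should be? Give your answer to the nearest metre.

36 m

Observed coordinate differences: Δφ = +0.00327°, Δλ = +0.00490°.
Converting to metres (1° lat = 111300 m, cos φ = 0.733817): observed ΔN = 364.0 m, observed ΔE = 400.2 m.
Subtracting the expected shift leaves a residual of 364.0 − (383) = -19.0 m north and 400.2 − (431) = -30.8 m east.
Residual distance = √((-19.0)² + (-30.8)²) = 36.2 m.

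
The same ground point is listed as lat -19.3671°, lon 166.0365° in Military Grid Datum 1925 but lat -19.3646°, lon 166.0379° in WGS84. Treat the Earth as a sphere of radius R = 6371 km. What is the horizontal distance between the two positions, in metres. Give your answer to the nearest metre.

314 m

Δφ = -19.3646° − -19.3671° = +0.0025°; Δλ = 166.0379° − 166.0365° = +0.0014°.
1° along a meridian = πR/180 = 111195 m.
ΔN = Δφ × 111195 = 278.0 m; ΔE = Δλ × 111195 × cos(-19.3671°) = +0.0014 × 111195 × 0.943413 = 146.9 m.
Distance = √(ΔE² + ΔN²) = √(146.9² + 278.0²) = 314.4 m.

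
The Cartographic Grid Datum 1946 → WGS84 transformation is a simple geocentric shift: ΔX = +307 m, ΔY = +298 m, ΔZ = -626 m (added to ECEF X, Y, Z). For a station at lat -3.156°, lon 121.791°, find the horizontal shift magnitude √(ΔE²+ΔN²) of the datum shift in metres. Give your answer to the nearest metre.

748 m

The local east axis at (φ, λ) is (−sin λ, cos λ, 0), so ΔE = −sin(121.791°)·307 + cos(121.791°)·298 = -417.94 m.
The local north axis is (−sin φ cos λ, −sin φ sin λ, cos φ), giving ΔN = -8.904 + 13.945 − 625.051 = -620.01 m.
Horizontal magnitude = √(ΔE² + ΔN²) = √((-417.94)² + (-620.01)²) = 747.72 m.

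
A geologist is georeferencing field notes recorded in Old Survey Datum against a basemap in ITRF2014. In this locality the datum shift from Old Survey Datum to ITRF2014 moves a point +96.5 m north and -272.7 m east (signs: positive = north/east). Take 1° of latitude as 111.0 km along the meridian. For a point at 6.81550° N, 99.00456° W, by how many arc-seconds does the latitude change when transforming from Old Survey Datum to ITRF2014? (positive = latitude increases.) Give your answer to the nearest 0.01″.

1° of latitude = 111.0 km, so Δφ = 96.5 / 111000 = 0.0008694° = 3.130″.

Δφ = 3.13″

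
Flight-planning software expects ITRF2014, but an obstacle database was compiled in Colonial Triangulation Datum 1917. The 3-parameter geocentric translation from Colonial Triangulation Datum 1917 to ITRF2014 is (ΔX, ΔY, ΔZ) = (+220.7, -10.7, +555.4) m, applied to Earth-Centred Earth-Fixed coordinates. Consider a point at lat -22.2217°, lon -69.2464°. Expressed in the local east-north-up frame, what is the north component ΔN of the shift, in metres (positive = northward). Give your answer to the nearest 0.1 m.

ΔN = 547.5 m

The local north axis is (−sin φ cos λ, −sin φ sin λ, cos φ), giving ΔN = 29.576 + 3.784 + 514.149 = 547.51 m.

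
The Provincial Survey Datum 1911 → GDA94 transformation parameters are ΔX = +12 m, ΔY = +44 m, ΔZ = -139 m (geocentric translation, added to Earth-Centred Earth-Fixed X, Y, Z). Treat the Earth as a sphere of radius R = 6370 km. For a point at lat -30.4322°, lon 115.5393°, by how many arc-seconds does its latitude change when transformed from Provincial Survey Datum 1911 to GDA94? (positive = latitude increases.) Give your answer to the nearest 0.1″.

sin φ = -0.506518, cos φ = 0.862229, sin λ = 0.902290, cos λ = -0.431130.
North component: ΔN = −sin φ cos λ·ΔX − sin φ sin λ·ΔY + cos φ·ΔZ = −(-0.506518)(-0.431130)(12) − (-0.506518)(0.902290)(44) + (0.862229)(-139) = -102.36 m.
1° of latitude spans πR/180 = 111177 m, so Δφ = -102.36 / 111177 × 3600 = -3.315″.

Δφ = -3.3″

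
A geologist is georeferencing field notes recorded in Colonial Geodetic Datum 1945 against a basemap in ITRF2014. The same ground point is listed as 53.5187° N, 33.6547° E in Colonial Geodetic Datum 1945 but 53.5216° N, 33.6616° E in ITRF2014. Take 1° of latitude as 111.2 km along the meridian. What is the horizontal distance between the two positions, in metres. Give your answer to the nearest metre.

559 m

Δφ = 53.5216° − 53.5187° = +0.0029°; Δλ = 33.6616° − 33.6547° = +0.0069°.
ΔN = Δφ × 111200 = 322.5 m; ΔE = Δλ × 111200 × cos(53.5187°) = +0.0069 × 111200 × 0.594560 = 456.2 m.
Distance = √(ΔE² + ΔN²) = √(456.2² + 322.5²) = 558.7 m.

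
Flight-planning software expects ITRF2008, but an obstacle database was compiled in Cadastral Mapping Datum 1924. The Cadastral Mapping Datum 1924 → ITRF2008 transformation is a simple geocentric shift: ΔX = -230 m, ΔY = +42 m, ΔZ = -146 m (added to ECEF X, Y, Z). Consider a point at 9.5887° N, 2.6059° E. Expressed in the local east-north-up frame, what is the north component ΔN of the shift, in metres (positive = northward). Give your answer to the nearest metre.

ΔN = -106 m

The local north axis is (−sin φ cos λ, −sin φ sin λ, cos φ), giving ΔN = 38.272 − 0.318 − 143.960 = -106.01 m.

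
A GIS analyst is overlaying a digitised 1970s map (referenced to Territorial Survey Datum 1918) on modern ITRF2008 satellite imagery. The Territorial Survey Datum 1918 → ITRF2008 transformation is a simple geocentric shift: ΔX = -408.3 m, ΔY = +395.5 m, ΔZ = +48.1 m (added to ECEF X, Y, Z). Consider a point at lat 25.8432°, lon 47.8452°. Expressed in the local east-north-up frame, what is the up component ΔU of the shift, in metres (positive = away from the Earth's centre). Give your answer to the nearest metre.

ΔU = 38 m

The local up (radial) axis is (cos φ cos λ, cos φ sin λ, sin φ), giving ΔU = -246.620 + 263.875 + 20.967 = 38.22 m.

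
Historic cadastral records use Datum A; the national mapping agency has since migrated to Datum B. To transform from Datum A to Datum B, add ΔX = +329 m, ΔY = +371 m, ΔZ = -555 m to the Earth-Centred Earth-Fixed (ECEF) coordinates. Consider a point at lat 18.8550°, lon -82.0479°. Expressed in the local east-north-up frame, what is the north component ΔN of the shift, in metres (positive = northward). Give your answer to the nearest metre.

ΔN = -421 m

At φ = 18.8550°, λ = -82.0479°: sin φ = 0.323174, cos φ = 0.946339, sin λ = -0.990384, cos λ = 0.138345.
ΔN = −sin φ cos λ·ΔX − sin φ sin λ·ΔY + cos φ·ΔZ = −(0.323174)(0.138345)(329) − (0.323174)(-0.990384)(371) + (0.946339)(-555) = -421.18 m.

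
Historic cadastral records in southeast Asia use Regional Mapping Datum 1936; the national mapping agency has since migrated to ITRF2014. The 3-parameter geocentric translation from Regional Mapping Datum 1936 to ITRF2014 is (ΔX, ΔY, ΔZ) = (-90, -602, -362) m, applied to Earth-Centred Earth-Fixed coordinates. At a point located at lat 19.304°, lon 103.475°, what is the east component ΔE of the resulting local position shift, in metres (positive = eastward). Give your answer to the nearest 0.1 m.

The local east axis at (φ, λ) is (−sin λ, cos λ, 0), so ΔE = −sin(103.475°)·(-90) + cos(103.475°)·(-602) = 227.80 m.

ΔE = 227.8 m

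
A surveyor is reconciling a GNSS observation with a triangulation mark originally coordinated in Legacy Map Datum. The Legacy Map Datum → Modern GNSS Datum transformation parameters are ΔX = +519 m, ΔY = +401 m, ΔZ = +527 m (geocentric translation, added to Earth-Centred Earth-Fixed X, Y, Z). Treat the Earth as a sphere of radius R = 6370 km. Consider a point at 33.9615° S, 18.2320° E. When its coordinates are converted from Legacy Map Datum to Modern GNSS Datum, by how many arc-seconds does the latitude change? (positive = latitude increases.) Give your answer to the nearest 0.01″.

sin φ = -0.558636, cos φ = 0.829413, sin λ = 0.312865, cos λ = 0.949797.
North component: ΔN = −sin φ cos λ·ΔX − sin φ sin λ·ΔY + cos φ·ΔZ = −(-0.558636)(0.949797)(519) − (-0.558636)(0.312865)(401) + (0.829413)(527) = 782.56 m.
1° of latitude spans πR/180 = 111177 m, so Δφ = 782.56 / 111177 × 3600 = 25.340″.

Δφ = 25.34″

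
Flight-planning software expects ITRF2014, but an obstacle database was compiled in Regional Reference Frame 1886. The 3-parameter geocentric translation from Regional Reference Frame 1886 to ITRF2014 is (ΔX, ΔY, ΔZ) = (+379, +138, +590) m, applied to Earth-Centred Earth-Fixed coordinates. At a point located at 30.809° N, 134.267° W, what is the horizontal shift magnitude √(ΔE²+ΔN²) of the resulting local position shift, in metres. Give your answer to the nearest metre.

At φ = 30.809°, λ = -134.267°: sin φ = 0.512178, cos φ = 0.858879, sin λ = -0.716095, cos λ = -0.698003.
ΔE = −sin λ·ΔX + cos λ·ΔY = −(-0.716095)·(379) + (-0.698003)·(138) = 175.08 m.
ΔN = −sin φ cos λ·ΔX − sin φ sin λ·ΔY + cos φ·ΔZ = −(0.512178)(-0.698003)(379) − (0.512178)(-0.716095)(138) + (0.858879)(590) = 692.85 m.
Horizontal magnitude = √(ΔE² + ΔN²) = √(175.08² + 692.85²) = 714.62 m.

715 m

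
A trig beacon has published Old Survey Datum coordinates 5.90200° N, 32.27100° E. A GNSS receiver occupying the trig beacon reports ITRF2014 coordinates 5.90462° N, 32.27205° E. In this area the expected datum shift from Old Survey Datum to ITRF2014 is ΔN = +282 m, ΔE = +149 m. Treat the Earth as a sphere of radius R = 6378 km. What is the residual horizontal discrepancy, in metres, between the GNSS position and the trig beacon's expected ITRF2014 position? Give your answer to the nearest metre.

34 m

Observed coordinate differences: Δφ = +0.00262°, Δλ = +0.00105°.
Converting to metres (1° lat = 111317 m, cos φ = 0.994699): observed ΔN = 291.7 m, observed ΔE = 116.3 m.
Subtracting the expected shift leaves a residual of 291.7 − (282) = 9.7 m north and 116.3 − (149) = -32.7 m east.
Residual distance = √(9.7² + (-32.7)²) = 34.1 m.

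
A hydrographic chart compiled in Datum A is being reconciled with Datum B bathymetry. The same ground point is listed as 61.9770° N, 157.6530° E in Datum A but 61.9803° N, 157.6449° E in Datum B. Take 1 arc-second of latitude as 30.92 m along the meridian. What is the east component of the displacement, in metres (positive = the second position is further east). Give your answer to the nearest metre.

Δφ = 61.9803° − 61.9770° = +0.0033°; Δλ = 157.6449° − 157.6530° = -0.0081°.
1° of latitude = 3600 × 30.92 = 111312 m.
ΔN = Δφ × 111312 = 367.3 m; ΔE = Δλ × 111312 × cos(61.9770°) = -0.0081 × 111312 × 0.469826 = -423.6 m.

ΔE = -424 m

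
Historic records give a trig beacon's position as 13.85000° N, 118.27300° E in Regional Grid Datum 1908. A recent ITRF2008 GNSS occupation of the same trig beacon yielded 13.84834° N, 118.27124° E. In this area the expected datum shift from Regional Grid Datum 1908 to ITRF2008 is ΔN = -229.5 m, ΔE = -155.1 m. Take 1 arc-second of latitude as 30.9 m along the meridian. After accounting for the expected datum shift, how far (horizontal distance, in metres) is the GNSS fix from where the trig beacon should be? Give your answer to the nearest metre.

57 m

Observed coordinate differences: Δφ = -0.00166°, Δλ = -0.00176°.
Converting to metres (1° lat = 111240 m, cos φ = 0.970926): observed ΔN = -184.7 m, observed ΔE = -190.1 m.
Subtracting the expected shift leaves a residual of -184.7 − (-229.5) = 44.8 m north and -190.1 − (-155.1) = -35.0 m east.
Residual distance = √(44.8² + (-35.0)²) = 56.9 m.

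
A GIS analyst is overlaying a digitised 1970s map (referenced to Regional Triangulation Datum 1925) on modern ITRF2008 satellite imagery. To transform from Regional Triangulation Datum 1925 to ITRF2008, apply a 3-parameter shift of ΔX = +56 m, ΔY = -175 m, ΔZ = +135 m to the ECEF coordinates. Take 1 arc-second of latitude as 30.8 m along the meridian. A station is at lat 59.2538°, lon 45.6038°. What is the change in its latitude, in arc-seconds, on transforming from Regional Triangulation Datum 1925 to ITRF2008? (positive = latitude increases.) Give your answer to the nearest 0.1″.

sin φ = 0.859440, cos φ = 0.511236, sin λ = 0.714519, cos λ = 0.699616.
North component: ΔN = −sin φ cos λ·ΔX − sin φ sin λ·ΔY + cos φ·ΔZ = −(0.859440)(0.699616)(56) − (0.859440)(0.714519)(-175) + (0.511236)(135) = 142.81 m.
1° of latitude spans 3600 × 30.80 = 110880 m, so Δφ = 142.81 / 110880 × 3600 = 4.637″.

Δφ = 4.6″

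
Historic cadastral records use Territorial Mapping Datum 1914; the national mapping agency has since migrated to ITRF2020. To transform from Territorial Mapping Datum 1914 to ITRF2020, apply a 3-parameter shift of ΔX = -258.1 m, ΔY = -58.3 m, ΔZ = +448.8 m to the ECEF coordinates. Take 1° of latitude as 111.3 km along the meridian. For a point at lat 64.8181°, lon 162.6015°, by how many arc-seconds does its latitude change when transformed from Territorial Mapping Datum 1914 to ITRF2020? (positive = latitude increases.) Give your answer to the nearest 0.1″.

sin φ = 0.904962, cos φ = 0.425493, sin λ = 0.299016, cos λ = -0.954248.
North component: ΔN = −sin φ cos λ·ΔX − sin φ sin λ·ΔY + cos φ·ΔZ = −(0.904962)(-0.954248)(-258.1) − (0.904962)(0.299016)(-58.3) + (0.425493)(448.8) = -16.15 m.
1° of latitude spans 111300 m, so Δφ = -16.15 / 111300 × 3600 = -0.522″.

Δφ = -0.5″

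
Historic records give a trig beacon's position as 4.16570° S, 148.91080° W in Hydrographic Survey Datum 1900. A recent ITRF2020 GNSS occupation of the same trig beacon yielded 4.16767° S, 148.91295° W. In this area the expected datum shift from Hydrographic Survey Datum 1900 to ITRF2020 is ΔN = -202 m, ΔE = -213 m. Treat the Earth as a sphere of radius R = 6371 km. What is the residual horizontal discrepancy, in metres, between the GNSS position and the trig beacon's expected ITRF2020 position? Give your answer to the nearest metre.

Observed coordinate differences: Δφ = -0.00197°, Δλ = -0.00215°.
Converting to metres (1° lat = 111195 m, cos φ = 0.997358): observed ΔN = -219.1 m, observed ΔE = -238.4 m.
Subtracting the expected shift leaves a residual of -219.1 − (-202) = -17.1 m north and -238.4 − (-213) = -25.4 m east.
Residual distance = √((-17.1)² + (-25.4)²) = 30.6 m.

31 m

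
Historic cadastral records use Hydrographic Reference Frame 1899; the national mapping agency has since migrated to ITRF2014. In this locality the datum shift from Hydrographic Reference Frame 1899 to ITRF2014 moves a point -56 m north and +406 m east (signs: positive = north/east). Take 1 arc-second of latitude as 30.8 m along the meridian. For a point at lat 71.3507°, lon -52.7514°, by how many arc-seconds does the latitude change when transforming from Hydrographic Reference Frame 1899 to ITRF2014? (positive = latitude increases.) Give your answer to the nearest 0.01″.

Δφ = -1.82″

1″ of latitude = 30.80 m, so Δφ = -56.0 / 30.80 = -1.818″.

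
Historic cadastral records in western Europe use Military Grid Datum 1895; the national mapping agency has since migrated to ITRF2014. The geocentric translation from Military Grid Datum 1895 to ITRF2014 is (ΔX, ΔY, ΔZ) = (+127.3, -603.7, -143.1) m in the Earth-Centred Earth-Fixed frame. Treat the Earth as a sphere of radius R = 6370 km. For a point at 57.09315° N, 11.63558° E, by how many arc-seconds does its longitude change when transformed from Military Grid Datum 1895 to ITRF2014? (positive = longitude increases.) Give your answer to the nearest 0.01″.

Δλ = -36.77″

sin φ = 0.839555, cos φ = 0.543275, sin λ = 0.201686, cos λ = 0.979450.
East component: ΔE = −sin λ·ΔX + cos λ·ΔY = −(0.201686)(127.3) + (0.979450)(-603.7) = -616.97 m.
1° of latitude spans πR/180 = 111177 m; at latitude φ, 1° of longitude spans that × cos φ = 60399.9 m, so Δλ = -616.97 / 60399.9 × 3600 = -36.773″.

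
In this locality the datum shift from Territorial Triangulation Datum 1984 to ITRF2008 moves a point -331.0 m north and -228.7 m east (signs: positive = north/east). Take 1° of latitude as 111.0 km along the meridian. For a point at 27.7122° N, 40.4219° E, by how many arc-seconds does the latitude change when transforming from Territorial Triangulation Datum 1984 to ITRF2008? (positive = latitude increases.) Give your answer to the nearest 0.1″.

1° of latitude = 111.0 km, so Δφ = -331.0 / 111000 = -0.0029820° = -10.735″.

Δφ = -10.7″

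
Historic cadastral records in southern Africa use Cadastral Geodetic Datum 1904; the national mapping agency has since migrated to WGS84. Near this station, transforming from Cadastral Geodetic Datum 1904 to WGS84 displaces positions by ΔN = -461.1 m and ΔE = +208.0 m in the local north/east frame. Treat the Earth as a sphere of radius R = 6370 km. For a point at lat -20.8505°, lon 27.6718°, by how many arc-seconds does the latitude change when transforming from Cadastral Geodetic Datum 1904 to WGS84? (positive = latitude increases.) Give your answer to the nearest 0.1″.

On a sphere of radius R, 1 rad of latitude = R, so Δφ = ΔN / R = -461.1 / 6370000 = -7.2386e-05 rad = -14.931″.

Δφ = -14.9″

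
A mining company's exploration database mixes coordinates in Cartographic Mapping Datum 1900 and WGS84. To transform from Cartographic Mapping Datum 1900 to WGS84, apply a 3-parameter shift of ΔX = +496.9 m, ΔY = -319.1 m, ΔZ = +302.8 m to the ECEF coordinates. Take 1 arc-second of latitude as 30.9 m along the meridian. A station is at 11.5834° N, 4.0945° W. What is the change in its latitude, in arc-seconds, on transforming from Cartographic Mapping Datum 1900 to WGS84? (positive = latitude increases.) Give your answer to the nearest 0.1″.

sin φ = 0.200794, cos φ = 0.979633, sin λ = -0.071402, cos λ = 0.997448.
North component: ΔN = −sin φ cos λ·ΔX − sin φ sin λ·ΔY + cos φ·ΔZ = −(0.200794)(0.997448)(496.9) − (0.200794)(-0.071402)(-319.1) + (0.979633)(302.8) = 192.54 m.
1° of latitude spans 3600 × 30.90 = 111240 m, so Δφ = 192.54 / 111240 × 3600 = 6.231″.

Δφ = 6.2″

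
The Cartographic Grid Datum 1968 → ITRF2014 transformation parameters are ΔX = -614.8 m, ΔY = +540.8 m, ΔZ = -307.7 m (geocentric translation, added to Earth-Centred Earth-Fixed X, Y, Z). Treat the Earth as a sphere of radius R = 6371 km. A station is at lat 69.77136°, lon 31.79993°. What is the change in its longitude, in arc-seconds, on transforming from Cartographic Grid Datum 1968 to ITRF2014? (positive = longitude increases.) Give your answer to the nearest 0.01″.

Δλ = 73.37″

sin φ = 0.938320, cos φ = 0.345767, sin λ = 0.526955, cos λ = 0.849893.
East component: ΔE = −sin λ·ΔX + cos λ·ΔY = −(0.526955)(-614.8) + (0.849893)(540.8) = 783.59 m.
1° of latitude spans πR/180 = 111195 m; at latitude φ, 1° of longitude spans that × cos φ = 38447.6 m, so Δλ = 783.59 / 38447.6 × 3600 = 73.371″.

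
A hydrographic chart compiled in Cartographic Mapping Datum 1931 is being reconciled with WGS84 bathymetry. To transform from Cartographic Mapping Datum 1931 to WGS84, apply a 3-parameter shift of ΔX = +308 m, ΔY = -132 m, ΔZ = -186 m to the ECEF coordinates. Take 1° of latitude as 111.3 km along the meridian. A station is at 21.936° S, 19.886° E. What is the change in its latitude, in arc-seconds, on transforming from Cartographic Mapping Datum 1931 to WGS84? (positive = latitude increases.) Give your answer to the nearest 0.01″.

sin φ = -0.373571, cos φ = 0.927602, sin λ = 0.340150, cos λ = 0.940371.
North component: ΔN = −sin φ cos λ·ΔX − sin φ sin λ·ΔY + cos φ·ΔZ = −(-0.373571)(0.940371)(308) − (-0.373571)(0.340150)(-132) + (0.927602)(-186) = -81.11 m.
1° of latitude spans 111300 m, so Δφ = -81.11 / 111300 × 3600 = -2.623″.

Δφ = -2.62″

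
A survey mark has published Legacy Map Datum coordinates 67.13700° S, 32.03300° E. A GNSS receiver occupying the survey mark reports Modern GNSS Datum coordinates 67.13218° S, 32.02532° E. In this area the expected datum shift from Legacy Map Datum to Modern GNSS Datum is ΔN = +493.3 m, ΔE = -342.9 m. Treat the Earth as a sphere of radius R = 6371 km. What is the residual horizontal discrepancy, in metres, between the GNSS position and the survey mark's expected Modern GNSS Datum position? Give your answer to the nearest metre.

Observed coordinate differences: Δφ = +0.00482°, Δλ = -0.00768°.
Converting to metres (1° lat = 111195 m, cos φ = 0.388529): observed ΔN = 536.0 m, observed ΔE = -331.8 m.
Subtracting the expected shift leaves a residual of 536.0 − (493.3) = 42.7 m north and -331.8 − (-342.9) = 11.1 m east.
Residual distance = √(42.7² + 11.1²) = 44.1 m.

44 m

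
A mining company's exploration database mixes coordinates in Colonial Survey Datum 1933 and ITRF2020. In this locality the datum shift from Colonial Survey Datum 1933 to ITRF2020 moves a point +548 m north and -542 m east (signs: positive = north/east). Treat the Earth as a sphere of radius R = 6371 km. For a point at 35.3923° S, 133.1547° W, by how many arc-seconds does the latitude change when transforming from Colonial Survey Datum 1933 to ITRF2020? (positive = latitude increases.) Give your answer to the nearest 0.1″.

Δφ = 17.7″

On a sphere of radius R, 1 rad of latitude = R, so Δφ = ΔN / R = 548.0 / 6371000 = 8.6015e-05 rad = 17.742″.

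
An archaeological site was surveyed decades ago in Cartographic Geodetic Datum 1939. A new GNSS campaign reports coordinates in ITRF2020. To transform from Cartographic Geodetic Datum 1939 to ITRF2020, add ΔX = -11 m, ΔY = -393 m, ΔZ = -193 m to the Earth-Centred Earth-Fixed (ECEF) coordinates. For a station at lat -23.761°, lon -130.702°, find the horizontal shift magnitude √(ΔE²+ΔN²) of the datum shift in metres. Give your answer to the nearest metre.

254 m

The local east axis at (φ, λ) is (−sin λ, cos λ, 0), so ΔE = −sin(-130.702°)·(-11) + cos(-130.702°)·(-393) = 247.95 m.
The local north axis is (−sin φ cos λ, −sin φ sin λ, cos φ), giving ΔN = 2.890 + 120.046 − 176.640 = -53.70 m.
Horizontal magnitude = √(ΔE² + ΔN²) = √(247.95² + (-53.70)²) = 253.70 m.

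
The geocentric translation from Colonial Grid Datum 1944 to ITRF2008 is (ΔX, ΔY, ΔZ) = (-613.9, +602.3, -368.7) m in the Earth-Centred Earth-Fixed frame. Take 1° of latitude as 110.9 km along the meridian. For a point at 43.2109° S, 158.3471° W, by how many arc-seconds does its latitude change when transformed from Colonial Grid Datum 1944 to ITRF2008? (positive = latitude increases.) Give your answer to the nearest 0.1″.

sin φ = -0.684686, cos φ = 0.728838, sin λ = -0.368983, cos λ = -0.929436.
North component: ΔN = −sin φ cos λ·ΔX − sin φ sin λ·ΔY + cos φ·ΔZ = −(-0.684686)(-0.929436)(-613.9) − (-0.684686)(-0.368983)(602.3) + (0.728838)(-368.7) = -30.22 m.
1° of latitude spans 110900 m, so Δφ = -30.22 / 110900 × 3600 = -0.981″.

Δφ = -1.0″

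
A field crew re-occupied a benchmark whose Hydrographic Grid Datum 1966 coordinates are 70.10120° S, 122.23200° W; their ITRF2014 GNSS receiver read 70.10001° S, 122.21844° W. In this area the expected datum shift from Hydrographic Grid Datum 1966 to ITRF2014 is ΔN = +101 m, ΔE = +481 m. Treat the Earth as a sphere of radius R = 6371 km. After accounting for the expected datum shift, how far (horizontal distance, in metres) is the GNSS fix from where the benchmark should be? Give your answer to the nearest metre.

45 m

Observed coordinate differences: Δφ = +0.00119°, Δλ = +0.01356°.
Converting to metres (1° lat = 111195 m, cos φ = 0.340360): observed ΔN = 132.3 m, observed ΔE = 513.2 m.
Subtracting the expected shift leaves a residual of 132.3 − (101) = 31.3 m north and 513.2 − (481) = 32.2 m east.
Residual distance = √(31.3² + 32.2²) = 44.9 m.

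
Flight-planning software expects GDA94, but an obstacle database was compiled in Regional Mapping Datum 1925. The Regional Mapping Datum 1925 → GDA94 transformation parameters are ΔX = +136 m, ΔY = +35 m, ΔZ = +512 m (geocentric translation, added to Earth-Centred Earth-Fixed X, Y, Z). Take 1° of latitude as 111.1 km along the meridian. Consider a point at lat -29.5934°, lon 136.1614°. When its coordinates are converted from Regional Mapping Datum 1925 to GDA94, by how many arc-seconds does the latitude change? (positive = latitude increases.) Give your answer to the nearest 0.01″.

Δφ = 13.24″

sin φ = -0.493842, cos φ = 0.869552, sin λ = 0.692629, cos λ = -0.721294.
North component: ΔN = −sin φ cos λ·ΔX − sin φ sin λ·ΔY + cos φ·ΔZ = −(-0.493842)(-0.721294)(136) − (-0.493842)(0.692629)(35) + (0.869552)(512) = 408.74 m.
1° of latitude spans 111100 m, so Δφ = 408.74 / 111100 × 3600 = 13.244″.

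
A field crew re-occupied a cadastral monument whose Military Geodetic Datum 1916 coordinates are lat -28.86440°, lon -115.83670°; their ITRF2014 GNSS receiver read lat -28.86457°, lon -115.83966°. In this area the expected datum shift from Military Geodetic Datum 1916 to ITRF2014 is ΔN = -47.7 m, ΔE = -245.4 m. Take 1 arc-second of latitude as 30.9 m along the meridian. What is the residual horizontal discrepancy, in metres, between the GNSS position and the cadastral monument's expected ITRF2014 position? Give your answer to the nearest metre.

Observed coordinate differences: Δφ = -0.00017°, Δλ = -0.00296°.
Converting to metres (1° lat = 111240 m, cos φ = 0.875765): observed ΔN = -18.9 m, observed ΔE = -288.4 m.
Subtracting the expected shift leaves a residual of -18.9 − (-47.7) = 28.8 m north and -288.4 − (-245.4) = -43.0 m east.
Residual distance = √(28.8² + (-43.0)²) = 51.7 m.

52 m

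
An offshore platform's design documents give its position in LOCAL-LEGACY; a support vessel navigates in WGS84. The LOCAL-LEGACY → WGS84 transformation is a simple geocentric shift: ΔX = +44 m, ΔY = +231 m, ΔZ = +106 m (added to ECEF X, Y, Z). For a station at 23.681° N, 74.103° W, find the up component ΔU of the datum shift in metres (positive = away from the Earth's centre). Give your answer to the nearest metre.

ΔU = -150 m

At φ = 23.681°, λ = -74.103°: sin φ = 0.401644, cos φ = 0.915796, sin λ = -0.961756, cos λ = 0.273909.
ΔU = cos φ cos λ·ΔX + cos φ sin λ·ΔY + sin φ·ΔZ = (0.915796)(0.273909)(44) + (0.915796)(-0.961756)(231) + (0.401644)(106) = -149.85 m.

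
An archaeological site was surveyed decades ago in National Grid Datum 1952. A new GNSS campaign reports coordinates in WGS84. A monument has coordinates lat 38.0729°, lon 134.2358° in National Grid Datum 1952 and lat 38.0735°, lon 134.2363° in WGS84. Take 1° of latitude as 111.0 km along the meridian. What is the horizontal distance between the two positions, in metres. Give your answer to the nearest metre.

80 m

Δφ = 38.0735° − 38.0729° = +0.0006°; Δλ = 134.2363° − 134.2358° = +0.0005°.
ΔN = Δφ × 111000 = 66.6 m; ΔE = Δλ × 111000 × cos(38.0729°) = +0.0005 × 111000 × 0.787227 = 43.7 m.
Distance = √(ΔE² + ΔN²) = √(43.7² + 66.6²) = 79.7 m.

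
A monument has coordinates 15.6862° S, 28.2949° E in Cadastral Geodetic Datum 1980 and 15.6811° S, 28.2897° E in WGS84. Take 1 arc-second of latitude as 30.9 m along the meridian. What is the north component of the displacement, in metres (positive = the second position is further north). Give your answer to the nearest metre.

ΔN = 567 m

Δφ = -15.6811° − -15.6862° = +0.0051°; Δλ = 28.2897° − 28.2949° = -0.0052°.
1° of latitude = 3600 × 30.90 = 111240 m.
ΔN = Δφ × 111240 = 567.3 m; ΔE = Δλ × 111240 × cos(-15.6862°) = -0.0052 × 111240 × 0.962757 = -556.9 m.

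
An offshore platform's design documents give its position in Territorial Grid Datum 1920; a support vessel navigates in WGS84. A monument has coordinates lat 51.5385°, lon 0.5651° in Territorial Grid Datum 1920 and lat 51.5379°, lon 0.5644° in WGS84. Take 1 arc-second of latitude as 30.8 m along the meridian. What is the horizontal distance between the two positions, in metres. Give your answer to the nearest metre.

82 m

Δφ = 51.5379° − 51.5385° = -0.0006°; Δλ = 0.5644° − 0.5651° = -0.0007°.
1° of latitude = 3600 × 30.80 = 110880 m.
ΔN = Δφ × 110880 = -66.5 m; ΔE = Δλ × 110880 × cos(51.5385°) = -0.0007 × 110880 × 0.621989 = -48.3 m.
Distance = √(ΔE² + ΔN²) = √((-48.3)² + (-66.5)²) = 82.2 m.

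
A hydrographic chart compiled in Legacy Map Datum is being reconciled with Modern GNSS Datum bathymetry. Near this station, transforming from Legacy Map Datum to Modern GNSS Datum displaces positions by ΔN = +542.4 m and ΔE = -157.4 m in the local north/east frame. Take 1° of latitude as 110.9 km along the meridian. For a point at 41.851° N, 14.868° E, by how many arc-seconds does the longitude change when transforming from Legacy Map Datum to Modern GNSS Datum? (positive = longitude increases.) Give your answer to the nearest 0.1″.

At latitude 41.851°, cos φ = 0.744882.
1° of longitude at this latitude = 110.9 × cos φ = 82.61 km, so Δλ = -157.4 / 82607.5 = -0.0019054° = -6.859″.

Δλ = -6.9″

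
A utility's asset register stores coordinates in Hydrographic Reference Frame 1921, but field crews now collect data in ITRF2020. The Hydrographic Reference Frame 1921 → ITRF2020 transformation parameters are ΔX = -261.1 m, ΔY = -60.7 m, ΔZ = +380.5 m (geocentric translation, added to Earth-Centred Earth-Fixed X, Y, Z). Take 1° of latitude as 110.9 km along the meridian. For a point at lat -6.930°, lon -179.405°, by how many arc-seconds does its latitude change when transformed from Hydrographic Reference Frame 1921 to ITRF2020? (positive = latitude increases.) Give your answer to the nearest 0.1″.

sin φ = -0.120657, cos φ = 0.992694, sin λ = -0.010385, cos λ = -0.999946.
North component: ΔN = −sin φ cos λ·ΔX − sin φ sin λ·ΔY + cos φ·ΔZ = −(-0.120657)(-0.999946)(-261.1) − (-0.120657)(-0.010385)(-60.7) + (0.992694)(380.5) = 409.30 m.
1° of latitude spans 110900 m, so Δφ = 409.30 / 110900 × 3600 = 13.286″.

Δφ = 13.3″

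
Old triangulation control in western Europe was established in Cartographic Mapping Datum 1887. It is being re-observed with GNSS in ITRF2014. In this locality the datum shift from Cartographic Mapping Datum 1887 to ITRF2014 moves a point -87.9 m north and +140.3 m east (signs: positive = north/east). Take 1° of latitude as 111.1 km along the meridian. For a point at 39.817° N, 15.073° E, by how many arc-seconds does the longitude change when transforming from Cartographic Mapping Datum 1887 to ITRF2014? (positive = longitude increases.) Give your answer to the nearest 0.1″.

Δλ = 5.9″

At latitude 39.817°, cos φ = 0.768094.
1° of longitude at this latitude = 111.1 × cos φ = 85.34 km, so Δλ = 140.3 / 85335.2 = 0.0016441° = 5.919″.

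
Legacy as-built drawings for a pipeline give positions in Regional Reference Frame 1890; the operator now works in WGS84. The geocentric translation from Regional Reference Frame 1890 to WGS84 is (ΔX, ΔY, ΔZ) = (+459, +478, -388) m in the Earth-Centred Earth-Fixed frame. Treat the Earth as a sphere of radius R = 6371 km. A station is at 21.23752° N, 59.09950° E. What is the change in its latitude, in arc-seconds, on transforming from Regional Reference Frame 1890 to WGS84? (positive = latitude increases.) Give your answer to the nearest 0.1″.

Δφ = -19.3″

sin φ = 0.362235, cos φ = 0.932087, sin λ = 0.858060, cos λ = 0.513549.
North component: ΔN = −sin φ cos λ·ΔX − sin φ sin λ·ΔY + cos φ·ΔZ = −(0.362235)(0.513549)(459) − (0.362235)(0.858060)(478) + (0.932087)(-388) = -595.61 m.
1° of latitude spans πR/180 = 111195 m, so Δφ = -595.61 / 111195 × 3600 = -19.283″.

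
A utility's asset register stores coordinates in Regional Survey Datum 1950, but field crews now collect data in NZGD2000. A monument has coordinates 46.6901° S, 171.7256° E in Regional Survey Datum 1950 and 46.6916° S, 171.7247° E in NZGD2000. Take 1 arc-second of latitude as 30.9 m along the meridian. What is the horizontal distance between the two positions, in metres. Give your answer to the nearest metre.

180 m

Δφ = -46.6916° − -46.6901° = -0.0015°; Δλ = 171.7247° − 171.7256° = -0.0009°.
1° of latitude = 3600 × 30.90 = 111240 m.
ΔN = Δφ × 111240 = -166.9 m; ΔE = Δλ × 111240 × cos(-46.6901°) = -0.0009 × 111240 × 0.685944 = -68.7 m.
Distance = √(ΔE² + ΔN²) = √((-68.7)² + (-166.9)²) = 180.4 m.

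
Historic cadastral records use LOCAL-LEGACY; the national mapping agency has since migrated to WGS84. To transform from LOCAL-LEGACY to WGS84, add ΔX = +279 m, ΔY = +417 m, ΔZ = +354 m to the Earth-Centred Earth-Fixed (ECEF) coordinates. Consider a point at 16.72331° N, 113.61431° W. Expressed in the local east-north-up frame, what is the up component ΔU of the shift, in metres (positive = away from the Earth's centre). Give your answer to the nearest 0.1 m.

At φ = 16.72331°, λ = -113.61431°: sin φ = 0.287750, cos φ = 0.957706, sin λ = -0.916263, cos λ = -0.400578.
ΔU = cos φ cos λ·ΔX + cos φ sin λ·ΔY + sin φ·ΔZ = (0.957706)(-0.400578)(279) + (0.957706)(-0.916263)(417) + (0.287750)(354) = -371.09 m.

ΔU = -371.1 m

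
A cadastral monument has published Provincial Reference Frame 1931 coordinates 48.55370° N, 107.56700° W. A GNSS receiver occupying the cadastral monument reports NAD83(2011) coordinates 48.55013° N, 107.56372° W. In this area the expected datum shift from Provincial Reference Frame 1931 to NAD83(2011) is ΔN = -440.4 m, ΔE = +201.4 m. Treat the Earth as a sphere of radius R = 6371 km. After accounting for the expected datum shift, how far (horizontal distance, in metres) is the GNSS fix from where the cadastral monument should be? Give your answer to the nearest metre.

Observed coordinate differences: Δφ = -0.00357°, Δλ = +0.00328°.
Converting to metres (1° lat = 111195 m, cos φ = 0.661918): observed ΔN = -397.0 m, observed ΔE = 241.4 m.
Subtracting the expected shift leaves a residual of -397.0 − (-440.4) = 43.4 m north and 241.4 − (201.4) = 40.0 m east.
Residual distance = √(43.4² + 40.0²) = 59.1 m.

59 m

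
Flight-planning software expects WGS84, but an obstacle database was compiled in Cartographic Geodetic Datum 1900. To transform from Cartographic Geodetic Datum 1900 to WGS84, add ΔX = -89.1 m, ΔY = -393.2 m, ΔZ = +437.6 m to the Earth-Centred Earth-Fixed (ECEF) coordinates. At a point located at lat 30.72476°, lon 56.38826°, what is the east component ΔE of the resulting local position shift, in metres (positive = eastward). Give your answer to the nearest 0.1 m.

At φ = 30.72476°, λ = 56.38826°: sin φ = 0.510914, cos φ = 0.859632, sin λ = 0.832808, cos λ = 0.553562.
ΔE = −sin λ·ΔX + cos λ·ΔY = −(0.832808)·(-89.1) + (0.553562)·(-393.2) = -143.46 m.

ΔE = -143.5 m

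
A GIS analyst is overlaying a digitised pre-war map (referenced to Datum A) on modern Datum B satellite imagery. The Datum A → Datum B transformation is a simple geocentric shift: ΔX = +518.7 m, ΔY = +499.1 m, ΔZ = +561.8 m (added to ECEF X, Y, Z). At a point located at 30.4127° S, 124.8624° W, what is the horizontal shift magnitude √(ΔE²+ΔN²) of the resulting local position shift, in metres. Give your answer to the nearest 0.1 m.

The local east axis at (φ, λ) is (−sin λ, cos λ, 0), so ΔE = −sin(-124.8624°)·518.7 + cos(-124.8624°)·499.1 = 140.32 m.
The local north axis is (−sin φ cos λ, −sin φ sin λ, cos φ), giving ΔN = -150.092 − 207.312 + 484.497 = 127.09 m.
Horizontal magnitude = √(ΔE² + ΔN²) = √(140.32² + 127.09²) = 189.32 m.

189.3 m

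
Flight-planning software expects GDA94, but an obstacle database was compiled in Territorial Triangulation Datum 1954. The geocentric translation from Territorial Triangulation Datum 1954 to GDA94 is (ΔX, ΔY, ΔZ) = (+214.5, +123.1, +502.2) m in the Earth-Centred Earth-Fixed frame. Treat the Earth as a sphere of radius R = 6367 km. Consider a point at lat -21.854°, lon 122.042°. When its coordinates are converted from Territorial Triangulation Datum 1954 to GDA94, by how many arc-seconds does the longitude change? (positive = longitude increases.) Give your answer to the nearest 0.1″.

Δλ = -8.6″

sin φ = -0.372243, cos φ = 0.928135, sin λ = 0.847659, cos λ = -0.530541.
East component: ΔE = −sin λ·ΔX + cos λ·ΔY = −(0.847659)(214.5) + (-0.530541)(123.1) = -247.13 m.
1° of latitude spans πR/180 = 111125 m; at latitude φ, 1° of longitude spans that × cos φ = 103139.2 m, so Δλ = -247.13 / 103139.2 × 3600 = -8.626″.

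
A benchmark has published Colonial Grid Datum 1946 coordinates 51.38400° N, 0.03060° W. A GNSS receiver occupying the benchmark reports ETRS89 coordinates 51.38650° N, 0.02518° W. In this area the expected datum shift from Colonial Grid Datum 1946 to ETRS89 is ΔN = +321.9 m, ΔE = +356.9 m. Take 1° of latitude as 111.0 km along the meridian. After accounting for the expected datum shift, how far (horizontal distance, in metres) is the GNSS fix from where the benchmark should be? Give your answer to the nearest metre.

48 m

Observed coordinate differences: Δφ = +0.00250°, Δλ = +0.00542°.
Converting to metres (1° lat = 111000 m, cos φ = 0.624098): observed ΔN = 277.5 m, observed ΔE = 375.5 m.
Subtracting the expected shift leaves a residual of 277.5 − (321.9) = -44.4 m north and 375.5 − (356.9) = 18.6 m east.
Residual distance = √((-44.4)² + 18.6²) = 48.1 m.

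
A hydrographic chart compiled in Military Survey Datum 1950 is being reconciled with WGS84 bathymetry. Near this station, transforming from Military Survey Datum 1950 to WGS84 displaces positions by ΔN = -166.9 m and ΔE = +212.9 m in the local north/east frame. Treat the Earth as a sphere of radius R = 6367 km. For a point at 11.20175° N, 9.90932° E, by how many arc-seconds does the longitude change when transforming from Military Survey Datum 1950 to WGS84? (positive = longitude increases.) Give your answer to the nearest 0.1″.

At latitude 11.20175°, cos φ = 0.980949.
One radian of longitude at latitude φ spans R cos φ, so Δλ = ΔE / (R cos φ) = 212.9 / (6367000 × 0.980949) = 3.4087e-05 rad = 7.031″.

Δλ = 7.0″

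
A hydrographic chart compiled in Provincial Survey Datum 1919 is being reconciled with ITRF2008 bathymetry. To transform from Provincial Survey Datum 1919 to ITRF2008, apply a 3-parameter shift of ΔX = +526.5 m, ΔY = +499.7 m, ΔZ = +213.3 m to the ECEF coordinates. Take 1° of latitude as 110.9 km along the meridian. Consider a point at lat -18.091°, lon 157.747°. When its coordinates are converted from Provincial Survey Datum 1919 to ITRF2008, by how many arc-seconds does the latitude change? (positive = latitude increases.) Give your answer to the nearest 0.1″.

Δφ = 3.6″

sin φ = -0.310527, cos φ = 0.950565, sin λ = 0.378697, cos λ = -0.925521.
North component: ΔN = −sin φ cos λ·ΔX − sin φ sin λ·ΔY + cos φ·ΔZ = −(-0.310527)(-0.925521)(526.5) − (-0.310527)(0.378697)(499.7) + (0.950565)(213.3) = 110.20 m.
1° of latitude spans 110900 m, so Δφ = 110.20 / 110900 × 3600 = 3.577″.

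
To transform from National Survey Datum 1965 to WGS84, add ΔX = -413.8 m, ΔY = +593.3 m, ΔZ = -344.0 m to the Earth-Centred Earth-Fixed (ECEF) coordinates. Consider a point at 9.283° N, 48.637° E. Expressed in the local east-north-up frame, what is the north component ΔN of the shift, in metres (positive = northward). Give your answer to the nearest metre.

The local north axis is (−sin φ cos λ, −sin φ sin λ, cos φ), giving ΔN = 44.111 − 71.831 − 339.495 = -367.22 m.

ΔN = -367 m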